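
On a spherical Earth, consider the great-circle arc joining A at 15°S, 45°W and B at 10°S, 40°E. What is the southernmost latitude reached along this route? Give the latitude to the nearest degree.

≈ 17°S

The great circle lies in the plane with unit normal n̂ = (p₁ × p₂)/|p₁ × p₂|.
Here n̂_z ≈ +0.955; the vertex latitude is φ_max = arccos|n̂_z| ≈ 17.2°.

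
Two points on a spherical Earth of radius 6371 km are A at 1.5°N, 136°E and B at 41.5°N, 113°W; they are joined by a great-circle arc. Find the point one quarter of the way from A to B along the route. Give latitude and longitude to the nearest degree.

≈ 19°N, 156°E

Write both endpoints as unit vectors p₁, p₂ with components (cos φ cos λ, cos φ sin λ, sin φ).
The central angle between the endpoints is δ = arccos(p₁·p₂) ≈ 1.824 rad (104.5°).
Interpolate at f = 1/4 with slerp weights a = sin((1−f)δ)/sin δ ≈ 1.012, b = sin(fδ)/sin δ ≈ 0.455.
p = a·p₁ + b·p₂ ≈ (-0.861, 0.389, 0.328); φ = arcsin(p_z) ≈ 19.15°, λ = atan2(p_y, p_x) ≈ 155.68°.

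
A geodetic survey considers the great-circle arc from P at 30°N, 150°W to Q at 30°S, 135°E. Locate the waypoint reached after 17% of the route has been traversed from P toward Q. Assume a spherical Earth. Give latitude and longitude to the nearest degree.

Write both endpoints as unit vectors p₁, p₂ with components (cos φ cos λ, cos φ sin λ, sin φ).
The central angle between the endpoints is δ = arccos(p₁·p₂) ≈ 1.627 rad (93.2°).
Interpolate at f = 0.17 with slerp weights a = sin((1−f)δ)/sin δ ≈ 0.977, b = sin(fδ)/sin δ ≈ 0.273.
p = a·p₁ + b·p₂ ≈ (-0.900, -0.256, 0.352); φ = arcsin(p_z) ≈ 20.60°, λ = atan2(p_y, p_x) ≈ -164.15°.

≈ 21°N, 164°W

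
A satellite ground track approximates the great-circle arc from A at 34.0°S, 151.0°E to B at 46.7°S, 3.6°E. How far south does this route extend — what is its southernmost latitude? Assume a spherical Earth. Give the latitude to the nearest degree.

The great circle lies in the plane with unit normal n̂ = (p₁ × p₂)/|p₁ × p₂|.
Here n̂_z ≈ -0.307; the vertex latitude is φ_max = arccos|n̂_z| ≈ 72.1°.
Check via Clairaut: cos φ_max = |cos φ₁| · sin C = cos(34.0°)·sin(158.3°) ≈ 0.307, again giving ≈ 72.1°.

≈ 72°S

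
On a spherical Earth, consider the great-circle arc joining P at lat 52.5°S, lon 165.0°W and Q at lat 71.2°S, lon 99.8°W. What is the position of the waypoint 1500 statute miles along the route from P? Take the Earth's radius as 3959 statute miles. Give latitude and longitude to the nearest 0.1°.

Convert each endpoint to a unit vector on the sphere (x = cos φ cos λ, y = cos φ sin λ, z = sin φ).
The central angle between the endpoints is δ = arccos(p₁·p₂) ≈ 0.586 rad (33.6°). The total great-circle distance is δ·R ≈ 0.586 × 3959 ≈ 2319 mi, so the target fraction is f = 1500/2319 ≈ 0.647.
Interpolate at f ≈ 0.647 with slerp weights a = sin((1−f)δ)/sin δ ≈ 0.371, b = sin(fδ)/sin δ ≈ 0.669.
p = a·p₁ + b·p₂ ≈ (-0.255, -0.271, -0.928); φ = arcsin(p_z) ≈ -68.15°, λ = atan2(p_y, p_x) ≈ -133.27°.

≈ lat 68.1°S, lon 133.3°W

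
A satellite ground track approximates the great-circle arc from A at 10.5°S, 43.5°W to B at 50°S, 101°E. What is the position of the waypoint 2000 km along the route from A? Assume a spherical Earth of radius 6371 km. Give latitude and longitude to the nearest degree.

Write both endpoints as unit vectors p₁, p₂ with components (cos φ cos λ, cos φ sin λ, sin φ).
The central angle between the endpoints is δ = arccos(p₁·p₂) ≈ 1.955 rad (112.0°). The total great-circle distance is δ·R ≈ 1.955 × 6371 ≈ 12456 km, so the target fraction is f = 2000/12456 ≈ 0.161.
Interpolate at f ≈ 0.161 with slerp weights a = sin((1−f)δ)/sin δ ≈ 1.076, b = sin(fδ)/sin δ ≈ 0.333.
p = a·p₁ + b·p₂ ≈ (0.727, -0.518, -0.451); φ = arcsin(p_z) ≈ -26.82°, λ = atan2(p_y, p_x) ≈ -35.49°.

≈ 27°S, 35°W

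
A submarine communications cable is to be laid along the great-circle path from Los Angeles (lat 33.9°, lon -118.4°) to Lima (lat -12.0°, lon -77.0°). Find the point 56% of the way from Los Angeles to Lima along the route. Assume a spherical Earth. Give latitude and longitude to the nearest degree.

Write both endpoints as unit vectors p₁, p₂ with components (cos φ cos λ, cos φ sin λ, sin φ).
The central angle between the endpoints is δ = arccos(p₁·p₂) ≈ 1.055 rad (60.5°).
Interpolate at f = 0.56 with slerp weights a = sin((1−f)δ)/sin δ ≈ 0.515, b = sin(fδ)/sin δ ≈ 0.640.
p = a·p₁ + b·p₂ ≈ (-0.062, -0.986, 0.154); φ = arcsin(p_z) ≈ 8.85°, λ = atan2(p_y, p_x) ≈ -93.61°.

≈ lat 9°, lon -94°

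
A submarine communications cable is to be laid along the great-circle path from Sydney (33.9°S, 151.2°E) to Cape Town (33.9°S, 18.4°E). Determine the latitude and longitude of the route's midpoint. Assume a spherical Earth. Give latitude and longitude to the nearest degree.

≈ (59°S, 85°E)

Convert each endpoint to a unit vector on the sphere (x = cos φ cos λ, y = cos φ sin λ, z = sin φ).
The central angle between the endpoints is δ = arccos(p₁·p₂) ≈ 1.728 rad (99.0°).
Interpolate at f = 1/2 with slerp weights a = sin((1−f)δ)/sin δ ≈ 0.770, b = sin(fδ)/sin δ ≈ 0.770.
p = a·p₁ + b·p₂ ≈ (0.046, 0.510, -0.859); φ = arcsin(p_z) ≈ -59.21°, λ = atan2(p_y, p_x) ≈ 84.80°.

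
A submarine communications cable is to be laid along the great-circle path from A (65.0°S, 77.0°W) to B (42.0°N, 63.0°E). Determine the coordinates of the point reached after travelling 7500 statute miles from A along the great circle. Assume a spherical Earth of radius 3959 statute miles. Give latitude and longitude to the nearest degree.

≈ (6°N, 44°E)

Write both endpoints as unit vectors p₁, p₂ with components (cos φ cos λ, cos φ sin λ, sin φ).
The central angle between the endpoints is δ = arccos(p₁·p₂) ≈ 2.581 rad (147.9°). The total great-circle distance is δ·R ≈ 2.581 × 3959 ≈ 10219 mi, so the target fraction is f = 7500/10219 ≈ 0.734.
Interpolate at f ≈ 0.734 with slerp weights a = sin((1−f)δ)/sin δ ≈ 1.193, b = sin(fδ)/sin δ ≈ 1.784.
p = a·p₁ + b·p₂ ≈ (0.715, 0.690, 0.112); φ = arcsin(p_z) ≈ 6.46°, λ = atan2(p_y, p_x) ≈ 43.97°.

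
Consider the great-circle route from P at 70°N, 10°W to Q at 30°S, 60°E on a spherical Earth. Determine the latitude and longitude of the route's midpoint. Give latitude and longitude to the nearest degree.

The haversine formula gives a central angle δ ≈ 1.948 rad (111.6°) between the endpoints.
Interpolate at f = 1/2 with slerp weights a = sin((1−f)δ)/sin δ ≈ 0.890, b = sin(fδ)/sin δ ≈ 0.890.
p = a·p₁ + b·p₂ ≈ (0.685, 0.615, 0.391); φ = arcsin(p_z) ≈ 23.03°, λ = atan2(p_y, p_x) ≈ 41.89°.

≈ 23°N, 42°E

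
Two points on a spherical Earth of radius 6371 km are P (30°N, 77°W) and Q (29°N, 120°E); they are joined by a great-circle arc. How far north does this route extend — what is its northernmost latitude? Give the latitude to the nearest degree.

≈ 75°N

The great circle lies in the plane with unit normal n̂ = (p₁ × p₂)/|p₁ × p₂|.
Here n̂_z ≈ -0.253; the vertex latitude is φ_max = arccos|n̂_z| ≈ 75.4°.
Check via Clairaut: cos φ_max = |cos φ₁| · sin C = cos(30.0°)·sin(17.0°) ≈ 0.253, again giving ≈ 75.4°.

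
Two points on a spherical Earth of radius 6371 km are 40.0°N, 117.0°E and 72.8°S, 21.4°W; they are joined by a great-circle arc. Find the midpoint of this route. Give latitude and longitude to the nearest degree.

Write both endpoints as unit vectors p₁, p₂ with components (cos φ cos λ, cos φ sin λ, sin φ).
The central angle between the endpoints is δ = arccos(p₁·p₂) ≈ 2.471 rad (141.6°).
Interpolate at f = 1/2 with slerp weights a = sin((1−f)δ)/sin δ ≈ 1.519, b = sin(fδ)/sin δ ≈ 1.519.
p = a·p₁ + b·p₂ ≈ (-0.110, 0.873, -0.475); φ = arcsin(p_z) ≈ -28.35°, λ = atan2(p_y, p_x) ≈ 97.19°.

≈ 28°S, 97°E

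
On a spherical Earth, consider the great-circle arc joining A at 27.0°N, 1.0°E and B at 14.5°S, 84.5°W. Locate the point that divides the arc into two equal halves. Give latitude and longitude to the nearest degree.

Convert each endpoint to a unit vector on the sphere (x = cos φ cos λ, y = cos φ sin λ, z = sin φ).
The central angle between the endpoints is δ = arccos(p₁·p₂) ≈ 1.617 rad (92.6°).
Interpolate at f = 1/2 with slerp weights a = sin((1−f)δ)/sin δ ≈ 0.724, b = sin(fδ)/sin δ ≈ 0.724.
p = a·p₁ + b·p₂ ≈ (0.712, -0.686, 0.147); φ = arcsin(p_z) ≈ 8.48°, λ = atan2(p_y, p_x) ≈ -43.95°.

≈ 8°N, 44°W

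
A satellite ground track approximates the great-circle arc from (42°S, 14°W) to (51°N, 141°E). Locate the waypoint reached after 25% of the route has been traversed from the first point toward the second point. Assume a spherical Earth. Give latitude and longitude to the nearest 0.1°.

Convert each endpoint to a unit vector on the sphere (x = cos φ cos λ, y = cos φ sin λ, z = sin φ).
The central angle between the endpoints is δ = arccos(p₁·p₂) ≈ 2.805 rad (160.7°).
Interpolate at f = 0.25 with slerp weights a = sin((1−f)δ)/sin δ ≈ 2.608, b = sin(fδ)/sin δ ≈ 1.953.
p = a·p₁ + b·p₂ ≈ (0.925, 0.305, -0.227); φ = arcsin(p_z) ≈ -13.12°, λ = atan2(p_y, p_x) ≈ 18.23°.

≈ (13.1°S, 18.2°E)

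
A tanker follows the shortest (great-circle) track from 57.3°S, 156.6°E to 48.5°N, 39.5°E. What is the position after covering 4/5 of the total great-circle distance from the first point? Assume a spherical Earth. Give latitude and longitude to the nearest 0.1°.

≈ 27.7°N, 64.7°E

Convert each endpoint to a unit vector on the sphere (x = cos φ cos λ, y = cos φ sin λ, z = sin φ).
The central angle between the endpoints is δ = arccos(p₁·p₂) ≈ 2.487 rad (142.5°).
Interpolate at f = 4/5 with slerp weights a = sin((1−f)δ)/sin δ ≈ 0.784, b = sin(fδ)/sin δ ≈ 1.501.
p = a·p₁ + b·p₂ ≈ (0.379, 0.801, 0.464); φ = arcsin(p_z) ≈ 27.67°, λ = atan2(p_y, p_x) ≈ 64.69°.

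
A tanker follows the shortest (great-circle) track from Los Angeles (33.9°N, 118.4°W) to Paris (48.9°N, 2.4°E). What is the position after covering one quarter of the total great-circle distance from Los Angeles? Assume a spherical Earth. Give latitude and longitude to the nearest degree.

The haversine formula gives a central angle δ ≈ 1.429 rad (81.9°) between the endpoints.
Interpolate at f = 1/4 with slerp weights a = sin((1−f)δ)/sin δ ≈ 0.887, b = sin(fδ)/sin δ ≈ 0.353.
p = a·p₁ + b·p₂ ≈ (-0.118, -0.638, 0.761); φ = arcsin(p_z) ≈ 49.55°, λ = atan2(p_y, p_x) ≈ -100.49°.

≈ 50°N, 100°W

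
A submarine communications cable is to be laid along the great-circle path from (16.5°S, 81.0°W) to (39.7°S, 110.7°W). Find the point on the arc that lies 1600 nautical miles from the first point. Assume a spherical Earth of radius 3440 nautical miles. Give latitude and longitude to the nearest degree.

Write both endpoints as unit vectors p₁, p₂ with components (cos φ cos λ, cos φ sin λ, sin φ).
The central angle between the endpoints is δ = arccos(p₁·p₂) ≈ 0.605 rad (34.7°). The total great-circle distance is δ·R ≈ 0.605 × 3440 ≈ 2083 nmi, so the target fraction is f = 1600/2083 ≈ 0.768.
Interpolate at f ≈ 0.768 with slerp weights a = sin((1−f)δ)/sin δ ≈ 0.246, b = sin(fδ)/sin δ ≈ 0.788.
p = a·p₁ + b·p₂ ≈ (-0.177, -0.800, -0.573); φ = arcsin(p_z) ≈ -34.97°, λ = atan2(p_y, p_x) ≈ -102.51°.

≈ (35°S, 103°W)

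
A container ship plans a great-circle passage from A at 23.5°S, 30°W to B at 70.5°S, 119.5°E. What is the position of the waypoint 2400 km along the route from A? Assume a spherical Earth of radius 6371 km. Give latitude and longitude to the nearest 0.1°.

≈ 44.7°S, 24.9°W

Convert each endpoint to a unit vector on the sphere (x = cos φ cos λ, y = cos φ sin λ, z = sin φ).
The central angle between the endpoints is δ = arccos(p₁·p₂) ≈ 1.458 rad (83.6°). The total great-circle distance is δ·R ≈ 1.458 × 6371 ≈ 9292 km, so the target fraction is f = 2400/9292 ≈ 0.258.
Interpolate at f ≈ 0.258 with slerp weights a = sin((1−f)δ)/sin δ ≈ 0.888, b = sin(fδ)/sin δ ≈ 0.370.
p = a·p₁ + b·p₂ ≈ (0.645, -0.300, -0.703); φ = arcsin(p_z) ≈ -44.68°, λ = atan2(p_y, p_x) ≈ -24.94°.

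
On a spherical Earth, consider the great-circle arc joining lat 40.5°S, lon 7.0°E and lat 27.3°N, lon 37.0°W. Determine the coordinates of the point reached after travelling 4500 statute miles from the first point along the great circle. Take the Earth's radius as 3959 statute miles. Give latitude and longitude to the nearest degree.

≈ lat 15°N, lon 29°W

Convert each endpoint to a unit vector on the sphere (x = cos φ cos λ, y = cos φ sin λ, z = sin φ).
The central angle between the endpoints is δ = arccos(p₁·p₂) ≈ 1.381 rad (79.2°). The total great-circle distance is δ·R ≈ 1.381 × 3959 ≈ 5469 mi, so the target fraction is f = 4500/5469 ≈ 0.823.
Interpolate at f ≈ 0.823 with slerp weights a = sin((1−f)δ)/sin δ ≈ 0.247, b = sin(fδ)/sin δ ≈ 0.924.
p = a·p₁ + b·p₂ ≈ (0.842, -0.471, 0.263); φ = arcsin(p_z) ≈ 15.27°, λ = atan2(p_y, p_x) ≈ -29.23°.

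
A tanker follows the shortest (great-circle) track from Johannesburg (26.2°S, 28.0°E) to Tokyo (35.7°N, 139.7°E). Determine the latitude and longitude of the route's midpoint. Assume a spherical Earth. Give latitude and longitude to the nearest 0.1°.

Write both endpoints as unit vectors p₁, p₂ with components (cos φ cos λ, cos φ sin λ, sin φ).
The central angle between the endpoints is δ = arccos(p₁·p₂) ≈ 2.126 rad (121.8°).
Interpolate at f = 1/2 with slerp weights a = sin((1−f)δ)/sin δ ≈ 1.028, b = sin(fδ)/sin δ ≈ 1.028.
p = a·p₁ + b·p₂ ≈ (0.178, 0.973, 0.146); φ = arcsin(p_z) ≈ 8.40°, λ = atan2(p_y, p_x) ≈ 79.65°.

≈ 8.4°N, 79.6°E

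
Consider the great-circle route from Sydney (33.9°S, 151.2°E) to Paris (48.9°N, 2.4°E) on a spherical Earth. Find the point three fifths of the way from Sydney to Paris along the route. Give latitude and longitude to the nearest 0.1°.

The haversine formula gives a central angle δ ≈ 2.662 rad (152.5°) between the endpoints.
Interpolate at f = 3/5 with slerp weights a = sin((1−f)δ)/sin δ ≈ 1.894, b = sin(fδ)/sin δ ≈ 2.165.
p = a·p₁ + b·p₂ ≈ (0.044, 0.817, 0.575); φ = arcsin(p_z) ≈ 35.10°, λ = atan2(p_y, p_x) ≈ 86.90°.

≈ 35.1°N, 86.9°E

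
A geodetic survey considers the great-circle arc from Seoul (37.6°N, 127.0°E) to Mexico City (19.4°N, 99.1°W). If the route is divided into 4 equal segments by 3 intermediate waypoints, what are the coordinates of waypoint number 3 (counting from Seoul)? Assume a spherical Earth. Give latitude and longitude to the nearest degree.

≈ (40°N, 120°W)

From cos δ = sin φ₁ sin φ₂ + cos φ₁ cos φ₂ cos Δλ, the central angle is δ ≈ 1.892 rad (108.4°).
Interpolate at f = 3/4 with slerp weights a = sin((1−f)δ)/sin δ ≈ 0.480, b = sin(fδ)/sin δ ≈ 1.042.
p = a·p₁ + b·p₂ ≈ (-0.384, -0.666, 0.639); φ = arcsin(p_z) ≈ 39.71°, λ = atan2(p_y, p_x) ≈ -119.97°.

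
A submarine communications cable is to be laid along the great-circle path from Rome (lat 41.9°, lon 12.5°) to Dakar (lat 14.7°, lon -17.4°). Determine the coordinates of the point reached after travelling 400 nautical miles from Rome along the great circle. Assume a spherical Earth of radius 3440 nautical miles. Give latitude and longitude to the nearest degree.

Write both endpoints as unit vectors p₁, p₂ with components (cos φ cos λ, cos φ sin λ, sin φ).
The central angle between the endpoints is δ = arccos(p₁·p₂) ≈ 0.654 rad (37.5°). The total great-circle distance is δ·R ≈ 0.654 × 3440 ≈ 2250 nmi, so the target fraction is f = 400/2250 ≈ 0.178.
Interpolate at f ≈ 0.178 with slerp weights a = sin((1−f)δ)/sin δ ≈ 0.842, b = sin(fδ)/sin δ ≈ 0.191.
p = a·p₁ + b·p₂ ≈ (0.788, 0.080, 0.611); φ = arcsin(p_z) ≈ 37.64°, λ = atan2(p_y, p_x) ≈ 5.83°.

≈ lat 38°, lon 6°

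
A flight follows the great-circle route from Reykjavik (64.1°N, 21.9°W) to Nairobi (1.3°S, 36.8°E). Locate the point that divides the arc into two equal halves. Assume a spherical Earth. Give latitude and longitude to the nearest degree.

Write both endpoints as unit vectors p₁, p₂ with components (cos φ cos λ, cos φ sin λ, sin φ).
The central angle between the endpoints is δ = arccos(p₁·p₂) ≈ 1.363 rad (78.1°).
Interpolate at f = 1/2 with slerp weights a = sin((1−f)δ)/sin δ ≈ 0.644, b = sin(fδ)/sin δ ≈ 0.644.
p = a·p₁ + b·p₂ ≈ (0.776, 0.281, 0.565); φ = arcsin(p_z) ≈ 34.37°, λ = atan2(p_y, p_x) ≈ 19.88°.

≈ (34°N, 20°E)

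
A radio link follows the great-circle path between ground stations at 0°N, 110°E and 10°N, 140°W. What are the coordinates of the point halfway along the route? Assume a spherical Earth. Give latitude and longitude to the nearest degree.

≈ 9°N, 164°E

Write both endpoints as unit vectors p₁, p₂ with components (cos φ cos λ, cos φ sin λ, sin φ).
The central angle between the endpoints is δ = arccos(p₁·p₂) ≈ 1.914 rad (109.7°).
Interpolate at f = 1/2 with slerp weights a = sin((1−f)δ)/sin δ ≈ 0.868, b = sin(fδ)/sin δ ≈ 0.868.
p = a·p₁ + b·p₂ ≈ (-0.952, 0.266, 0.151); φ = arcsin(p_z) ≈ 8.67°, λ = atan2(p_y, p_x) ≈ 164.37°.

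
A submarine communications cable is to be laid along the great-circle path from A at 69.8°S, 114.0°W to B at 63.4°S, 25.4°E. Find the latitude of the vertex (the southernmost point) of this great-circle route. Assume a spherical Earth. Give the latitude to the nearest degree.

≈ 82°S

The great circle lies in the plane with unit normal n̂ = (p₁ × p₂)/|p₁ × p₂|.
Here n̂_z ≈ +0.145; the vertex latitude is φ_max = arccos|n̂_z| ≈ 81.6°.
Check via Clairaut: cos φ_max = |cos φ₁| · sin C = cos(69.8°)·sin(155.1°) ≈ 0.145, again giving ≈ 81.6°.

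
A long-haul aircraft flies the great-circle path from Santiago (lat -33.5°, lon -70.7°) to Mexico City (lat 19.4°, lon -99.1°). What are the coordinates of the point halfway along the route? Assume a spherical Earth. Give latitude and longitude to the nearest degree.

Convert each endpoint to a unit vector on the sphere (x = cos φ cos λ, y = cos φ sin λ, z = sin φ).
The central angle between the endpoints is δ = arccos(p₁·p₂) ≈ 1.037 rad (59.4°).
Interpolate at f = 1/2 with slerp weights a = sin((1−f)δ)/sin δ ≈ 0.576, b = sin(fδ)/sin δ ≈ 0.576.
p = a·p₁ + b·p₂ ≈ (0.073, -0.989, -0.127); φ = arcsin(p_z) ≈ -7.27°, λ = atan2(p_y, p_x) ≈ -85.79°.

≈ lat -7°, lon -86°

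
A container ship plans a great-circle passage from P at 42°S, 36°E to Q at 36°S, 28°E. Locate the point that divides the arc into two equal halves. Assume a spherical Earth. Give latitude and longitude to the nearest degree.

Convert each endpoint to a unit vector on the sphere (x = cos φ cos λ, y = cos φ sin λ, z = sin φ).
The central angle between the endpoints is δ = arccos(p₁·p₂) ≈ 0.151 rad (8.6°).
Interpolate at f = 1/2 with slerp weights a = sin((1−f)δ)/sin δ ≈ 0.501, b = sin(fδ)/sin δ ≈ 0.501.
p = a·p₁ + b·p₂ ≈ (0.660, 0.409, -0.630); φ = arcsin(p_z) ≈ -39.07°, λ = atan2(p_y, p_x) ≈ 31.83°.

≈ 39°S, 32°E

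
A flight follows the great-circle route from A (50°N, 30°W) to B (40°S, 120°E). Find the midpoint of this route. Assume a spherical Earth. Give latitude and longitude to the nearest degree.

≈ (18°N, 63°E)

From cos δ = sin φ₁ sin φ₂ + cos φ₁ cos φ₂ cos Δλ, the central angle is δ ≈ 2.736 rad (156.8°).
Interpolate at f = 1/2 with slerp weights a = sin((1−f)δ)/sin δ ≈ 2.482, b = sin(fδ)/sin δ ≈ 2.482.
p = a·p₁ + b·p₂ ≈ (0.431, 0.849, 0.306); φ = arcsin(p_z) ≈ 17.81°, λ = atan2(p_y, p_x) ≈ 63.08°.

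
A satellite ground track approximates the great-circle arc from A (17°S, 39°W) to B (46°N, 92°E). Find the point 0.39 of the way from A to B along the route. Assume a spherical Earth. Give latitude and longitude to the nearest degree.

Write both endpoints as unit vectors p₁, p₂ with components (cos φ cos λ, cos φ sin λ, sin φ).
The central angle between the endpoints is δ = arccos(p₁·p₂) ≈ 2.273 rad (130.3°).
Interpolate at f = 0.39 with slerp weights a = sin((1−f)δ)/sin δ ≈ 1.288, b = sin(fδ)/sin δ ≈ 1.015.
p = a·p₁ + b·p₂ ≈ (0.933, -0.070, 0.354); φ = arcsin(p_z) ≈ 20.72°, λ = atan2(p_y, p_x) ≈ -4.31°.

≈ (21°N, 4°W)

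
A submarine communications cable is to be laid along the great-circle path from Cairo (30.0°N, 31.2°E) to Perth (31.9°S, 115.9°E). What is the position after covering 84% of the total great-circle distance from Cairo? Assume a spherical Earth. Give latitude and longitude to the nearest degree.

Write both endpoints as unit vectors p₁, p₂ with components (cos φ cos λ, cos φ sin λ, sin φ).
The central angle between the endpoints is δ = arccos(p₁·p₂) ≈ 1.768 rad (101.3°).
Interpolate at f = 0.84 with slerp weights a = sin((1−f)δ)/sin δ ≈ 0.285, b = sin(fδ)/sin δ ≈ 1.016.
p = a·p₁ + b·p₂ ≈ (-0.166, 0.904, -0.395); φ = arcsin(p_z) ≈ -23.24°, λ = atan2(p_y, p_x) ≈ 100.40°.

≈ 23°S, 100°E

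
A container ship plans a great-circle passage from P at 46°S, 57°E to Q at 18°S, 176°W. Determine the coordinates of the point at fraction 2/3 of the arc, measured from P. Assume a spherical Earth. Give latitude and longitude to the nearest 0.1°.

Write both endpoints as unit vectors p₁, p₂ with components (cos φ cos λ, cos φ sin λ, sin φ).
The central angle between the endpoints is δ = arccos(p₁·p₂) ≈ 1.747 rad (100.1°).
Interpolate at f = 2/3 with slerp weights a = sin((1−f)δ)/sin δ ≈ 0.559, b = sin(fδ)/sin δ ≈ 0.933.
p = a·p₁ + b·p₂ ≈ (-0.674, 0.264, -0.690); φ = arcsin(p_z) ≈ -43.65°, λ = atan2(p_y, p_x) ≈ 158.64°.

≈ 43.6°S, 158.6°E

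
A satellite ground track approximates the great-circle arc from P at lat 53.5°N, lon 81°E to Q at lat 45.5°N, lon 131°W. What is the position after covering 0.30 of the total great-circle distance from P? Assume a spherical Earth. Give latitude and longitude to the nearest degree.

≈ lat 73°N, lon 112°E

Write both endpoints as unit vectors p₁, p₂ with components (cos φ cos λ, cos φ sin λ, sin φ).
The central angle between the endpoints is δ = arccos(p₁·p₂) ≈ 1.349 rad (77.3°).
Interpolate at f = 0.30 with slerp weights a = sin((1−f)δ)/sin δ ≈ 0.830, b = sin(fδ)/sin δ ≈ 0.404.
p = a·p₁ + b·p₂ ≈ (-0.108, 0.274, 0.956); φ = arcsin(p_z) ≈ 72.84°, λ = atan2(p_y, p_x) ≈ 111.55°.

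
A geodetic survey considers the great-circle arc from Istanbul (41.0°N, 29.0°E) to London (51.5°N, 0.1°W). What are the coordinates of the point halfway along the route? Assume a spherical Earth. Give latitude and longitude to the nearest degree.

≈ 47°N, 16°E

Write both endpoints as unit vectors p₁, p₂ with components (cos φ cos λ, cos φ sin λ, sin φ).
The central angle between the endpoints is δ = arccos(p₁·p₂) ≈ 0.393 rad (22.5°).
Interpolate at f = 1/2 with slerp weights a = sin((1−f)δ)/sin δ ≈ 0.510, b = sin(fδ)/sin δ ≈ 0.510.
p = a·p₁ + b·p₂ ≈ (0.654, 0.186, 0.733); φ = arcsin(p_z) ≈ 47.17°, λ = atan2(p_y, p_x) ≈ 15.88°.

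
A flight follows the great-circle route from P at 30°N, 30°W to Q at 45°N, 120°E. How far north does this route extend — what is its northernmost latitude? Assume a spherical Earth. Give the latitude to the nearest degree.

≈ 72°N

The great circle lies in the plane with unit normal n̂ = (p₁ × p₂)/|p₁ × p₂|.
Here n̂_z ≈ +0.311; the vertex latitude is φ_max = arccos|n̂_z| ≈ 71.9°.
Check via Clairaut: cos φ_max = |cos φ₁| · sin C = cos(30.0°)·sin(21.1°) ≈ 0.311, again giving ≈ 71.9°.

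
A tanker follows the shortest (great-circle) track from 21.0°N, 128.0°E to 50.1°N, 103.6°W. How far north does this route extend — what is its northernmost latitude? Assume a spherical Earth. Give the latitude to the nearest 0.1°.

≈ 61.9°N

The great circle lies in the plane with unit normal n̂ = (p₁ × p₂)/|p₁ × p₂|.
Here n̂_z ≈ +0.472; the vertex latitude is φ_max = arccos|n̂_z| ≈ 61.9°.
Check via Clairaut: cos φ_max = |cos φ₁| · sin C = cos(21.0°)·sin(30.3°) ≈ 0.472, again giving ≈ 61.9°.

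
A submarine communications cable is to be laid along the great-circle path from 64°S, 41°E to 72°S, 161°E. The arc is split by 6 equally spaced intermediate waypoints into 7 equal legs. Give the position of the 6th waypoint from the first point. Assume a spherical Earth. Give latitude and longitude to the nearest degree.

≈ 76°S, 147°E

Write both endpoints as unit vectors p₁, p₂ with components (cos φ cos λ, cos φ sin λ, sin φ).
The central angle between the endpoints is δ = arccos(p₁·p₂) ≈ 0.665 rad (38.1°).
Interpolate at f = 6/7 with slerp weights a = sin((1−f)δ)/sin δ ≈ 0.154, b = sin(fδ)/sin δ ≈ 0.875.
p = a·p₁ + b·p₂ ≈ (-0.205, 0.132, -0.970); φ = arcsin(p_z) ≈ -75.90°, λ = atan2(p_y, p_x) ≈ 147.14°.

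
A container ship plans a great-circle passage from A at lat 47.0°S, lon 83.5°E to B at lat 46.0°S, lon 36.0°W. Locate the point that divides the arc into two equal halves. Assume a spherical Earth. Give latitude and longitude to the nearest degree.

Write both endpoints as unit vectors p₁, p₂ with components (cos φ cos λ, cos φ sin λ, sin φ).
The central angle between the endpoints is δ = arccos(p₁·p₂) ≈ 1.274 rad (73.0°).
Interpolate at f = 1/2 with slerp weights a = sin((1−f)δ)/sin δ ≈ 0.622, b = sin(fδ)/sin δ ≈ 0.622.
p = a·p₁ + b·p₂ ≈ (0.398, 0.167, -0.902); φ = arcsin(p_z) ≈ -64.45°, λ = atan2(p_y, p_x) ≈ 22.85°.

≈ lat 64°S, lon 23°E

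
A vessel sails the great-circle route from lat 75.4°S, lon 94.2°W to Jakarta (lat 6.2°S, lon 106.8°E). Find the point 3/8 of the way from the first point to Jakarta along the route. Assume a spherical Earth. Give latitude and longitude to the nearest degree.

≈ lat 67°S, lon 118°E

Write both endpoints as unit vectors p₁, p₂ with components (cos φ cos λ, cos φ sin λ, sin φ).
The central angle between the endpoints is δ = arccos(p₁·p₂) ≈ 1.701 rad (97.4°).
Interpolate at f = 3/8 with slerp weights a = sin((1−f)δ)/sin δ ≈ 0.881, b = sin(fδ)/sin δ ≈ 0.600.
p = a·p₁ + b·p₂ ≈ (-0.189, 0.350, -0.918); φ = arcsin(p_z) ≈ -66.57°, λ = atan2(p_y, p_x) ≈ 118.35°.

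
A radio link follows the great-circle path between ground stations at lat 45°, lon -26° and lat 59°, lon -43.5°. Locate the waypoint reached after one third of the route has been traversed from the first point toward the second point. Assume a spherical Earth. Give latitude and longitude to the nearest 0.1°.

≈ lat 49.9°, lon -30.7°

Write both endpoints as unit vectors p₁, p₂ with components (cos φ cos λ, cos φ sin λ, sin φ).
The central angle between the endpoints is δ = arccos(p₁·p₂) ≈ 0.306 rad (17.6°).
Interpolate at f = 1/3 with slerp weights a = sin((1−f)δ)/sin δ ≈ 0.673, b = sin(fδ)/sin δ ≈ 0.338.
p = a·p₁ + b·p₂ ≈ (0.554, -0.328, 0.765); φ = arcsin(p_z) ≈ 49.93°, λ = atan2(p_y, p_x) ≈ -30.66°.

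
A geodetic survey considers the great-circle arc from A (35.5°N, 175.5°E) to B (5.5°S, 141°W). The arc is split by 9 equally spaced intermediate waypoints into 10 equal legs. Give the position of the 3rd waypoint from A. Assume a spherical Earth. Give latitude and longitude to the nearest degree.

Write both endpoints as unit vectors p₁, p₂ with components (cos φ cos λ, cos φ sin λ, sin φ).
The central angle between the endpoints is δ = arccos(p₁·p₂) ≈ 1.010 rad (57.8°).
Interpolate at f = 3/10 with slerp weights a = sin((1−f)δ)/sin δ ≈ 0.767, b = sin(fδ)/sin δ ≈ 0.352.
p = a·p₁ + b·p₂ ≈ (-0.895, -0.172, 0.412); φ = arcsin(p_z) ≈ 24.31°, λ = atan2(p_y, p_x) ≈ -169.14°.

≈ (24°N, 169°W)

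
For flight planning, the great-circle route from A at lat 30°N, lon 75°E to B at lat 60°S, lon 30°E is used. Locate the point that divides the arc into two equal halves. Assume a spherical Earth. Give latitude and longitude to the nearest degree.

Write both endpoints as unit vectors p₁, p₂ with components (cos φ cos λ, cos φ sin λ, sin φ).
The central angle between the endpoints is δ = arccos(p₁·p₂) ≈ 1.698 rad (97.3°).
Interpolate at f = 1/2 with slerp weights a = sin((1−f)δ)/sin δ ≈ 0.757, b = sin(fδ)/sin δ ≈ 0.757.
p = a·p₁ + b·p₂ ≈ (0.497, 0.822, -0.277); φ = arcsin(p_z) ≈ -16.08°, λ = atan2(p_y, p_x) ≈ 58.83°.

≈ lat 16°S, lon 59°E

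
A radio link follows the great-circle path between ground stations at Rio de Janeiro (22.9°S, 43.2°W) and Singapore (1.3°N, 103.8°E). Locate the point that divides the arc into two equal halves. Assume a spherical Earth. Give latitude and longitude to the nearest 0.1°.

The haversine formula gives a central angle δ ≈ 2.467 rad (141.4°) between the endpoints.
Interpolate at f = 1/2 with slerp weights a = sin((1−f)δ)/sin δ ≈ 1.512, b = sin(fδ)/sin δ ≈ 1.512.
p = a·p₁ + b·p₂ ≈ (0.655, 0.514, -0.554); φ = arcsin(p_z) ≈ -33.64°, λ = atan2(p_y, p_x) ≈ 38.16°.

≈ (33.6°S, 38.2°E)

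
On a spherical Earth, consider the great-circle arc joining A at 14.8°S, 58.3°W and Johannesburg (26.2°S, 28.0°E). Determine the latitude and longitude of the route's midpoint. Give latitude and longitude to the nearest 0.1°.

From cos δ = sin φ₁ sin φ₂ + cos φ₁ cos φ₂ cos Δλ, the central angle is δ ≈ 1.401 rad (80.3°).
Interpolate at f = 1/2 with slerp weights a = sin((1−f)δ)/sin δ ≈ 0.654, b = sin(fδ)/sin δ ≈ 0.654.
p = a·p₁ + b·p₂ ≈ (0.850, -0.263, -0.456); φ = arcsin(p_z) ≈ -27.12°, λ = atan2(p_y, p_x) ≈ -17.15°.

≈ 27.1°S, 17.2°W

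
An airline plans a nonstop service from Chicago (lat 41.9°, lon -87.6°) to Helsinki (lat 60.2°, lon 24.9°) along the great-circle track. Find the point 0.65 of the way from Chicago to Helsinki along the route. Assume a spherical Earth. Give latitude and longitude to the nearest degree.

Write both endpoints as unit vectors p₁, p₂ with components (cos φ cos λ, cos φ sin λ, sin φ).
The central angle between the endpoints is δ = arccos(p₁·p₂) ≈ 1.117 rad (64.0°).
Interpolate at f = 0.65 with slerp weights a = sin((1−f)δ)/sin δ ≈ 0.424, b = sin(fδ)/sin δ ≈ 0.739.
p = a·p₁ + b·p₂ ≈ (0.346, -0.161, 0.924); φ = arcsin(p_z) ≈ 67.56°, λ = atan2(p_y, p_x) ≈ -24.91°.

≈ lat 68°, lon -25°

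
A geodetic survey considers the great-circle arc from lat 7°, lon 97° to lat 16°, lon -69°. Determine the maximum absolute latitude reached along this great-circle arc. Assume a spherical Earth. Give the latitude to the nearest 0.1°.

The great circle lies in the plane with unit normal n̂ = (p₁ × p₂)/|p₁ × p₂|.
Here n̂_z ≈ -0.511; the vertex latitude is φ_max = arccos|n̂_z| ≈ 59.3°.

≈ 59.3°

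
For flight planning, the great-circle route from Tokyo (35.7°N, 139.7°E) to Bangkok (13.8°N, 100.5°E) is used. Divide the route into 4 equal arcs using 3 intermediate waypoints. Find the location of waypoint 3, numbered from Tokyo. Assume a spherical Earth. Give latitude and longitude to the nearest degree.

≈ 20°N, 109°E

Write both endpoints as unit vectors p₁, p₂ with components (cos φ cos λ, cos φ sin λ, sin φ).
The central angle between the endpoints is δ = arccos(p₁·p₂) ≈ 0.722 rad (41.4°).
Interpolate at f = 3/4 with slerp weights a = sin((1−f)δ)/sin δ ≈ 0.272, b = sin(fδ)/sin δ ≈ 0.780.
p = a·p₁ + b·p₂ ≈ (-0.306, 0.887, 0.345); φ = arcsin(p_z) ≈ 20.15°, λ = atan2(p_y, p_x) ≈ 109.04°.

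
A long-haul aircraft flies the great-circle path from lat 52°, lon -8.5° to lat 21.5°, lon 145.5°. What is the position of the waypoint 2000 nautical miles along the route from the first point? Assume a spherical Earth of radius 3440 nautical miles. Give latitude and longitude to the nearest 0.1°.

Convert each endpoint to a unit vector on the sphere (x = cos φ cos λ, y = cos φ sin λ, z = sin φ).
The central angle between the endpoints is δ = arccos(p₁·p₂) ≈ 1.799 rad (103.1°). The total great-circle distance is δ·R ≈ 1.799 × 3440 ≈ 6188 nmi, so the target fraction is f = 2000/6188 ≈ 0.323.
Interpolate at f ≈ 0.323 with slerp weights a = sin((1−f)δ)/sin δ ≈ 0.963, b = sin(fδ)/sin δ ≈ 0.564.
p = a·p₁ + b·p₂ ≈ (0.154, 0.209, 0.966); φ = arcsin(p_z) ≈ 74.93°, λ = atan2(p_y, p_x) ≈ 53.65°.

≈ lat 74.9°, lon 53.6°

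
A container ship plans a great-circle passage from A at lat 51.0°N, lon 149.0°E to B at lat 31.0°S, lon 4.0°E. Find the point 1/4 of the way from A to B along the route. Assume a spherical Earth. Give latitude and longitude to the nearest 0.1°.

Write both endpoints as unit vectors p₁, p₂ with components (cos φ cos λ, cos φ sin λ, sin φ).
The central angle between the endpoints is δ = arccos(p₁·p₂) ≈ 2.572 rad (147.4°).
Interpolate at f = 1/4 with slerp weights a = sin((1−f)δ)/sin δ ≈ 1.737, b = sin(fδ)/sin δ ≈ 1.112.
p = a·p₁ + b·p₂ ≈ (0.014, 0.629, 0.777); φ = arcsin(p_z) ≈ 50.98°, λ = atan2(p_y, p_x) ≈ 88.73°.

≈ lat 51.0°N, lon 88.7°E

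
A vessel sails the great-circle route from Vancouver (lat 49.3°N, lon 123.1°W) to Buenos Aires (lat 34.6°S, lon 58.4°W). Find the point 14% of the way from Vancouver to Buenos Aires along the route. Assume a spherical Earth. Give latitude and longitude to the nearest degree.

≈ lat 39°N, lon 109°W

Write both endpoints as unit vectors p₁, p₂ with components (cos φ cos λ, cos φ sin λ, sin φ).
The central angle between the endpoints is δ = arccos(p₁·p₂) ≈ 1.773 rad (101.6°).
Interpolate at f = 0.14 with slerp weights a = sin((1−f)δ)/sin δ ≈ 1.020, b = sin(fδ)/sin δ ≈ 0.251.
p = a·p₁ + b·p₂ ≈ (-0.255, -0.733, 0.631); φ = arcsin(p_z) ≈ 39.10°, λ = atan2(p_y, p_x) ≈ -109.18°.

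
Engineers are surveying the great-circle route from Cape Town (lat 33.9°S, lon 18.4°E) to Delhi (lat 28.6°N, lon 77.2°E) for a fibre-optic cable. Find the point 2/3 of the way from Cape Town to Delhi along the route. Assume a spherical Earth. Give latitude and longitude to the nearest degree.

≈ lat 8°N, lon 57°E

Write both endpoints as unit vectors p₁, p₂ with components (cos φ cos λ, cos φ sin λ, sin φ).
The central angle between the endpoints is δ = arccos(p₁·p₂) ≈ 1.460 rad (83.7°).
Interpolate at f = 2/3 with slerp weights a = sin((1−f)δ)/sin δ ≈ 0.471, b = sin(fδ)/sin δ ≈ 0.832.
p = a·p₁ + b·p₂ ≈ (0.532, 0.836, 0.136); φ = arcsin(p_z) ≈ 7.80°, λ = atan2(p_y, p_x) ≈ 57.49°.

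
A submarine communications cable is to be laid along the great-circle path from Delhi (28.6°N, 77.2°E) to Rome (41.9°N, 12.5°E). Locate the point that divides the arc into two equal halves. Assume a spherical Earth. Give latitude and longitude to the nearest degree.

≈ (40°N, 48°E)

From cos δ = sin φ₁ sin φ₂ + cos φ₁ cos φ₂ cos Δλ, the central angle is δ ≈ 0.929 rad (53.2°).
Interpolate at f = 1/2 with slerp weights a = sin((1−f)δ)/sin δ ≈ 0.559, b = sin(fδ)/sin δ ≈ 0.559.
p = a·p₁ + b·p₂ ≈ (0.515, 0.569, 0.641); φ = arcsin(p_z) ≈ 39.88°, λ = atan2(p_y, p_x) ≈ 47.84°.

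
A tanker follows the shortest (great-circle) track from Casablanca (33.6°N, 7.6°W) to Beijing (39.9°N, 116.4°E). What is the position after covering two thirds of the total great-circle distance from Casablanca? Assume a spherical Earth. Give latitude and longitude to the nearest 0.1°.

≈ (56.4°N, 77.7°E)

Write both endpoints as unit vectors p₁, p₂ with components (cos φ cos λ, cos φ sin λ, sin φ).
The central angle between the endpoints is δ = arccos(p₁·p₂) ≈ 1.573 rad (90.1°).
Interpolate at f = 2/3 with slerp weights a = sin((1−f)δ)/sin δ ≈ 0.501, b = sin(fδ)/sin δ ≈ 0.867.
p = a·p₁ + b·p₂ ≈ (0.118, 0.540, 0.833); φ = arcsin(p_z) ≈ 56.42°, λ = atan2(p_y, p_x) ≈ 77.72°.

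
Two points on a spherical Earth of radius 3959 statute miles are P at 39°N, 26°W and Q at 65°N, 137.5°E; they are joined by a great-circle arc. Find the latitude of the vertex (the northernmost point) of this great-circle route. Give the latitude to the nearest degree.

The great circle lies in the plane with unit normal n̂ = (p₁ × p₂)/|p₁ × p₂|.
Here n̂_z ≈ +0.096; the vertex latitude is φ_max = arccos|n̂_z| ≈ 84.5°.
Check via Clairaut: cos φ_max = |cos φ₁| · sin C = cos(39.0°)·sin(7.1°) ≈ 0.096, again giving ≈ 84.5°.

≈ 84°N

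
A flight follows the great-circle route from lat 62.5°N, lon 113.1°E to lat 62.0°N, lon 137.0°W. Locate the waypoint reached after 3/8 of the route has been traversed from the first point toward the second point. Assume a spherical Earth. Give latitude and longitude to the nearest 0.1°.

≈ lat 72.4°N, lon 149.9°E

Convert each endpoint to a unit vector on the sphere (x = cos φ cos λ, y = cos φ sin λ, z = sin φ).
The central angle between the endpoints is δ = arccos(p₁·p₂) ≈ 0.782 rad (44.8°).
Interpolate at f = 3/8 with slerp weights a = sin((1−f)δ)/sin δ ≈ 0.666, b = sin(fδ)/sin δ ≈ 0.410.
p = a·p₁ + b·p₂ ≈ (-0.262, 0.152, 0.953); φ = arcsin(p_z) ≈ 72.40°, λ = atan2(p_y, p_x) ≈ 149.89°.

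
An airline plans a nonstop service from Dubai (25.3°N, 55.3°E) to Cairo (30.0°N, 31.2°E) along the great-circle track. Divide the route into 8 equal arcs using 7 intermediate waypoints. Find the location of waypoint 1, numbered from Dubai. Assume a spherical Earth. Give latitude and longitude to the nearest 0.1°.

≈ (26.1°N, 52.4°E)

Convert each endpoint to a unit vector on the sphere (x = cos φ cos λ, y = cos φ sin λ, z = sin φ).
The central angle between the endpoints is δ = arccos(p₁·p₂) ≈ 0.381 rad (21.8°).
Interpolate at f = 1/8 with slerp weights a = sin((1−f)δ)/sin δ ≈ 0.880, b = sin(fδ)/sin δ ≈ 0.128.
p = a·p₁ + b·p₂ ≈ (0.548, 0.712, 0.440); φ = arcsin(p_z) ≈ 26.11°, λ = atan2(p_y, p_x) ≈ 52.41°.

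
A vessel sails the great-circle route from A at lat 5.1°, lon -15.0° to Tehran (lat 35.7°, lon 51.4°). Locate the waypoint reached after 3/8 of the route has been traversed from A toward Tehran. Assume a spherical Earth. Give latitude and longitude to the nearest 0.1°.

From cos δ = sin φ₁ sin φ₂ + cos φ₁ cos φ₂ cos Δλ, the central angle is δ ≈ 1.186 rad (67.9°).
Interpolate at f = 3/8 with slerp weights a = sin((1−f)δ)/sin δ ≈ 0.728, b = sin(fδ)/sin δ ≈ 0.464.
p = a·p₁ + b·p₂ ≈ (0.936, 0.107, 0.336); φ = arcsin(p_z) ≈ 19.61°, λ = atan2(p_y, p_x) ≈ 6.51°.

≈ lat 19.6°, lon 6.5°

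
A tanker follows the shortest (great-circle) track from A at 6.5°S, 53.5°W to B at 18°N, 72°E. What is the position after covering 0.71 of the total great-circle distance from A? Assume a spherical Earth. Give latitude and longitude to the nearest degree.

From cos δ = sin φ₁ sin φ₂ + cos φ₁ cos φ₂ cos Δλ, the central angle is δ ≈ 2.194 rad (125.7°).
Interpolate at f = 0.71 with slerp weights a = sin((1−f)δ)/sin δ ≈ 0.732, b = sin(fδ)/sin δ ≈ 1.231.
p = a·p₁ + b·p₂ ≈ (0.794, 0.529, 0.298); φ = arcsin(p_z) ≈ 17.32°, λ = atan2(p_y, p_x) ≈ 33.68°.

≈ 17°N, 34°E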